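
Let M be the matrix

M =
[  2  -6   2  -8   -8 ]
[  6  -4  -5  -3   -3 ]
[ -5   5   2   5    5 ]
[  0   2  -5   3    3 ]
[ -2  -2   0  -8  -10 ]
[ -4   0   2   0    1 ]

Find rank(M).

Row reduce to echelon form.
R2 ← R2 − (3)·R1: [0, 14, -11, 21, 21]
R3 ← R3 + (5/2)·R1: [0, -10, 7, -15, -15]
R5 ← R5 + R1: [0, -8, 2, -16, -18]
R6 ← R6 + (2)·R1: [0, -12, 6, -16, -15]
R3 ← R3 + (5/7)·R2: [0, 0, -6/7, 0, 0]
R4 ← R4 − (1/7)·R2: [0, 0, -24/7, 0, 0]
R5 ← R5 + (4/7)·R2: [0, 0, -30/7, -4, -6]
R6 ← R6 + (6/7)·R2: [0, 0, -24/7, 2, 3]
R4 ← R4 − (4)·R3: [0, 0, 0, 0, 0]
R5 ← R5 − (5)·R3: [0, 0, 0, -4, -6]
R6 ← R6 − (4)·R3: [0, 0, 0, 2, 3]
Swap R4 ↔ R5
R6 ← R6 + (1/2)·R4: [0, 0, 0, 0, 0]
Echelon form has 4 nonzero rows, so rank(M) = 4.

4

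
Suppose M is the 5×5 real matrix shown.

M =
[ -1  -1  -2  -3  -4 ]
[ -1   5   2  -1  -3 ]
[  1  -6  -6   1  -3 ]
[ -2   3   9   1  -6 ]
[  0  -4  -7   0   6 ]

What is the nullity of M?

Row reduce to echelon form.
R2 ← R2 − R1: [0, 6, 4, 2, 1]
R3 ← R3 + R1: [0, -7, -8, -2, -7]
R4 ← R4 − (2)·R1: [0, 5, 13, 7, 2]
R3 ← R3 + (7/6)·R2: [0, 0, -10/3, 1/3, -35/6]
R4 ← R4 − (5/6)·R2: [0, 0, 29/3, 16/3, 7/6]
R5 ← R5 + (2/3)·R2: [0, 0, -13/3, 4/3, 20/3]
R4 ← R4 + (29/10)·R3: [0, 0, 0, 63/10, -63/4]
R5 ← R5 − (13/10)·R3: [0, 0, 0, 9/10, 57/4]
R5 ← R5 − (1/7)·R4: [0, 0, 0, 0, 33/2]
5 nonzero rows, so rank(M) = 5.
M has 5 columns; by rank–nullity, nullity = 5 − 5 = 0.

0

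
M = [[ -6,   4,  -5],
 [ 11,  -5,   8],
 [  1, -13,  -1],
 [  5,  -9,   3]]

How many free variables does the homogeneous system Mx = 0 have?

Row reduce to echelon form.
R2 ← R2 + (11/6)·R1: [0, 7/3, -7/6]
R3 ← R3 + (1/6)·R1: [0, -37/3, -11/6]
R4 ← R4 + (5/6)·R1: [0, -17/3, -7/6]
R3 ← R3 + (37/7)·R2: [0, 0, -8]
R4 ← R4 + (17/7)·R2: [0, 0, -4]
R4 ← R4 − (1/2)·R3: [0, 0, 0]
3 nonzero rows, so rank(M) = 3.
M has 3 columns; by rank–nullity, nullity = 3 − 3 = 0.

0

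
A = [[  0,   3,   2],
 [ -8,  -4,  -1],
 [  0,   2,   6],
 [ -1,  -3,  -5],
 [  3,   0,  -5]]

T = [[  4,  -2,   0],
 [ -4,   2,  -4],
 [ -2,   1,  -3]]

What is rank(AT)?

2

First compute AT:
[[-16,   8, -18],
 [-14,   7,  19],
 [-20,  10, -26],
 [ 18,  -9,  27],
 [ 22, -11,  15]]
Now row reduce the product.
R2 ← R2 − (7/8)·R1: [0, 0, 139/4]
R3 ← R3 − (5/4)·R1: [0, 0, -7/2]
R4 ← R4 + (9/8)·R1: [0, 0, 27/4]
R5 ← R5 + (11/8)·R1: [0, 0, -39/4]
R3 ← R3 + (14/139)·R2: [0, 0, 0]
R4 ← R4 − (27/139)·R2: [0, 0, 0]
R5 ← R5 + (39/139)·R2: [0, 0, 0]
2 nonzero rows, so rank(AT) = 2.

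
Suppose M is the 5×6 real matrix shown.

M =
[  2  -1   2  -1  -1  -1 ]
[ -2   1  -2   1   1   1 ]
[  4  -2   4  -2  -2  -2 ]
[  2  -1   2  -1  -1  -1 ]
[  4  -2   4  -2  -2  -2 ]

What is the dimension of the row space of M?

1

Row reduce to echelon form.
R2 ← R2 + R1: [0, 0, 0, 0, 0, 0]
R3 ← R3 − (2)·R1: [0, 0, 0, 0, 0, 0]
R4 ← R4 − R1: [0, 0, 0, 0, 0, 0]
R5 ← R5 − (2)·R1: [0, 0, 0, 0, 0, 0]
Echelon form has 1 nonzero row, so rank(M) = 1.
The row space has dimension equal to the rank: 1.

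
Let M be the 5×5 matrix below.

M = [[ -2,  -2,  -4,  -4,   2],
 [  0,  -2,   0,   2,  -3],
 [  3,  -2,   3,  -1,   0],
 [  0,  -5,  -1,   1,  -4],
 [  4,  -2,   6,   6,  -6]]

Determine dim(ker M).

Row reduce to echelon form.
R3 ← R3 + (3/2)·R1: [0, -5, -3, -7, 3]
R5 ← R5 + (2)·R1: [0, -6, -2, -2, -2]
R3 ← R3 − (5/2)·R2: [0, 0, -3, -12, 21/2]
R4 ← R4 − (5/2)·R2: [0, 0, -1, -4, 7/2]
R5 ← R5 − (3)·R2: [0, 0, -2, -8, 7]
R4 ← R4 − (1/3)·R3: [0, 0, 0, 0, 0]
R5 ← R5 − (2/3)·R3: [0, 0, 0, 0, 0]
3 nonzero rows, so rank(M) = 3.
M has 5 columns; by rank–nullity, nullity = 5 − 3 = 2.

2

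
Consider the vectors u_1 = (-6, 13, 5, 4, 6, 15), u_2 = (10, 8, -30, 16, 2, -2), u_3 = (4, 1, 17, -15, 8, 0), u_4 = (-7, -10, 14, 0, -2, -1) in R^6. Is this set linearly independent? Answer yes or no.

yes

Form the matrix with these vectors as rows and row reduce.
R2 ← R2 + (5/3)·R1: [0, 89/3, -65/3, 68/3, 12, 23]
R3 ← R3 + (2/3)·R1: [0, 29/3, 61/3, -37/3, 12, 10]
R4 ← R4 − (7/6)·R1: [0, -151/6, 49/6, -14/3, -9, -37/2]
R3 ← R3 − (29/89)·R2: [0, 0, 2438/89, -1755/89, 720/89, 223/89]
R4 ← R4 + (151/178)·R2: [0, 0, -909/89, 1296/89, 105/89, 90/89]
R4 ← R4 + (909/2438)·R3: [0, 0, 0, 17577/2438, 5115/1219, 4743/2438]
4 nonzero rows, so the 4 vectors span a space of dimension 4.
Since 4 = 4, the vectors are linearly independent.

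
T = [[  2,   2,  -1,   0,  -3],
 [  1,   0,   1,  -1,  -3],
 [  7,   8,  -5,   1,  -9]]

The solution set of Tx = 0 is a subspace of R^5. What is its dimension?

3

Row reduce to echelon form.
R2 ← R2 − (1/2)·R1: [0, -1, 3/2, -1, -3/2]
R3 ← R3 − (7/2)·R1: [0, 1, -3/2, 1, 3/2]
R3 ← R3 + R2: [0, 0, 0, 0, 0]
2 nonzero rows, so rank(T) = 2.
T has 5 columns; by rank–nullity, nullity = 5 − 2 = 3.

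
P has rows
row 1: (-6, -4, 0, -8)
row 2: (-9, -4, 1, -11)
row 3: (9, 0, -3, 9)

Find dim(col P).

Row reduce to echelon form.
R2 ← R2 − (3/2)·R1: [0, 2, 1, 1]
R3 ← R3 + (3/2)·R1: [0, -6, -3, -3]
R3 ← R3 + (3)·R2: [0, 0, 0, 0]
Echelon form has 2 nonzero rows, so rank(P) = 2.
The column space has dimension equal to the rank: 2.

2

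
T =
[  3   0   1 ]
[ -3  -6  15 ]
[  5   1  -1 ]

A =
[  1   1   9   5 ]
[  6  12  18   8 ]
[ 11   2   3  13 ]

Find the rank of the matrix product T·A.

2

First compute TA:
[[ 14,   5,  30,  28],
 [126, -45, -90, 132],
 [  0,  15,  60,  20]]
Now row reduce the product.
R2 ← R2 − (9)·R1: [0, -90, -360, -120]
R3 ← R3 + (1/6)·R2: [0, 0, 0, 0]
2 nonzero rows, so rank(TA) = 2.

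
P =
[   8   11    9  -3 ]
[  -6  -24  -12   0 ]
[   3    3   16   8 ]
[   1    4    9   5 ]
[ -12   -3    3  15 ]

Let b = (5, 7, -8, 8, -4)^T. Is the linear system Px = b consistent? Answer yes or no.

Row reduce the augmented matrix [P | b].
R2 ← R2 + (3/4)·R1: [0, -63/4, -21/4, -9/4, 43/4]
R3 ← R3 − (3/8)·R1: [0, -9/8, 101/8, 73/8, -79/8]
R4 ← R4 − (1/8)·R1: [0, 21/8, 63/8, 43/8, 59/8]
R5 ← R5 + (3/2)·R1: [0, 27/2, 33/2, 21/2, 7/2]
R3 ← R3 − (1/14)·R2: [0, 0, 13, 65/7, -149/14]
R4 ← R4 + (1/6)·R2: [0, 0, 7, 5, 55/6]
R5 ← R5 + (6/7)·R2: [0, 0, 12, 60/7, 89/7]
R4 ← R4 − (7/13)·R3: [0, 0, 0, 0, 581/39]
R5 ← R5 − (12/13)·R3: [0, 0, 0, 0, 293/13]
R5 ← R5 − (879/581)·R4: [0, 0, 0, 0, 0]
The echelon form has 4 nonzero rows; the last pivot sits in the augmented column, so rank(P) = 3 but rank([P|b]) = 4.
Since the ranks differ, the system is inconsistent.

no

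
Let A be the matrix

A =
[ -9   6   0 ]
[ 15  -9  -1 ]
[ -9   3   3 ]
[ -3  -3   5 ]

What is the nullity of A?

1

Row reduce to echelon form.
R2 ← R2 + (5/3)·R1: [0, 1, -1]
R3 ← R3 − R1: [0, -3, 3]
R4 ← R4 − (1/3)·R1: [0, -5, 5]
R3 ← R3 + (3)·R2: [0, 0, 0]
R4 ← R4 + (5)·R2: [0, 0, 0]
2 nonzero rows, so rank(A) = 2.
A has 3 columns; by rank–nullity, nullity = 3 − 2 = 1.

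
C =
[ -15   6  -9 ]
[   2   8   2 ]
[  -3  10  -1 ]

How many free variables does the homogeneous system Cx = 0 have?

Row reduce to echelon form.
R2 ← R2 + (2/15)·R1: [0, 44/5, 4/5]
R3 ← R3 − (1/5)·R1: [0, 44/5, 4/5]
R3 ← R3 − R2: [0, 0, 0]
2 nonzero rows, so rank(C) = 2.
C has 3 columns; by rank–nullity, nullity = 3 − 2 = 1.

1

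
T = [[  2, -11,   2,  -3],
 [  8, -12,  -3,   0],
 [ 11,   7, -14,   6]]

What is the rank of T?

3

Row reduce to echelon form.
R2 ← R2 − (4)·R1: [0, 32, -11, 12]
R3 ← R3 − (11/2)·R1: [0, 135/2, -25, 45/2]
R3 ← R3 − (135/64)·R2: [0, 0, -115/64, -45/16]
Echelon form has 3 nonzero rows, so rank(T) = 3.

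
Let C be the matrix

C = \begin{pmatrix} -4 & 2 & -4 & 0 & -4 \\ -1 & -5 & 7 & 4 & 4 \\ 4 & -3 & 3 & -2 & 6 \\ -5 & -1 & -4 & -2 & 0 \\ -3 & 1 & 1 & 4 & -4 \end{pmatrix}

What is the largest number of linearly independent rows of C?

3

Row reduce to echelon form.
R2 ← R2 − (1/4)·R1: [0, -11/2, 8, 4, 5]
R3 ← R3 + R1: [0, -1, -1, -2, 2]
R4 ← R4 − (5/4)·R1: [0, -7/2, 1, -2, 5]
R5 ← R5 − (3/4)·R1: [0, -1/2, 4, 4, -1]
R3 ← R3 − (2/11)·R2: [0, 0, -27/11, -30/11, 12/11]
R4 ← R4 − (7/11)·R2: [0, 0, -45/11, -50/11, 20/11]
R5 ← R5 − (1/11)·R2: [0, 0, 36/11, 40/11, -16/11]
R4 ← R4 − (5/3)·R3: [0, 0, 0, 0, 0]
R5 ← R5 + (4/3)·R3: [0, 0, 0, 0, 0]
Echelon form has 3 nonzero rows, so rank(C) = 3.
The rank gives the maximum number of linearly independent rows: 3.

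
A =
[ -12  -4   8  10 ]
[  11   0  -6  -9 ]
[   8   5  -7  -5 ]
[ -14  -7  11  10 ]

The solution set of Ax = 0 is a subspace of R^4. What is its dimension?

1

Row reduce to echelon form.
R2 ← R2 + (11/12)·R1: [0, -11/3, 4/3, 1/6]
R3 ← R3 + (2/3)·R1: [0, 7/3, -5/3, 5/3]
R4 ← R4 − (7/6)·R1: [0, -7/3, 5/3, -5/3]
R3 ← R3 + (7/11)·R2: [0, 0, -9/11, 39/22]
R4 ← R4 − (7/11)·R2: [0, 0, 9/11, -39/22]
R4 ← R4 + R3: [0, 0, 0, 0]
3 nonzero rows, so rank(A) = 3.
A has 4 columns; by rank–nullity, nullity = 4 − 3 = 1.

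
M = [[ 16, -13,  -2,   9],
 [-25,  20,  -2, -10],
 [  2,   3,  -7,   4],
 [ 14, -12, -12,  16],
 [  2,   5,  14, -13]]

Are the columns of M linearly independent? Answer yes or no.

no

Row reduce M to echelon form.
R2 ← R2 + (25/16)·R1: [0, -5/16, -41/8, 65/16]
R3 ← R3 − (1/8)·R1: [0, 37/8, -27/4, 23/8]
R4 ← R4 − (7/8)·R1: [0, -5/8, -41/4, 65/8]
R5 ← R5 − (1/8)·R1: [0, 53/8, 57/4, -113/8]
R3 ← R3 + (74/5)·R2: [0, 0, -413/5, 63]
R4 ← R4 − (2)·R2: [0, 0, 0, 0]
R5 ← R5 + (106/5)·R2: [0, 0, -472/5, 72]
R5 ← R5 − (8/7)·R3: [0, 0, 0, 0]
3 pivots among 4 columns.
Only 3 < 4 pivot columns, so the columns are linearly dependent.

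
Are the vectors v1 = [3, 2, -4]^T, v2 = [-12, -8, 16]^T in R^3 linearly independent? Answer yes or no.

Form the matrix with these vectors as rows and row reduce.
R2 ← R2 + (4)·R1: [0, 0, 0]
1 nonzero row, so the 2 vectors span a space of dimension 1.
Since 1 < 2, the vectors are linearly dependent.

no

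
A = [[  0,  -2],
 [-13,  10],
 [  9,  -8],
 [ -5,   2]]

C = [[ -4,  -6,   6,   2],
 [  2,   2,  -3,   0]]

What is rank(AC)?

2

First compute AC:
[[ -4,  -4,   6,   0],
 [ 72,  98, -108, -26],
 [-52, -70,  78,  18],
 [ 24,  34, -36, -10]]
Now row reduce the product.
R2 ← R2 + (18)·R1: [0, 26, 0, -26]
R3 ← R3 − (13)·R1: [0, -18, 0, 18]
R4 ← R4 + (6)·R1: [0, 10, 0, -10]
R3 ← R3 + (9/13)·R2: [0, 0, 0, 0]
R4 ← R4 − (5/13)·R2: [0, 0, 0, 0]
2 nonzero rows, so rank(AC) = 2.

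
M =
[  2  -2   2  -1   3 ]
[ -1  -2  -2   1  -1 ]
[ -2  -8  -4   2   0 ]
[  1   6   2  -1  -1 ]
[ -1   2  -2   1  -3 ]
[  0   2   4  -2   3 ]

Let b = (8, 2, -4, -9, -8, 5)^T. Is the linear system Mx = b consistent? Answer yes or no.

no

Row reduce the augmented matrix [M | b].
R2 ← R2 + (1/2)·R1: [0, -3, -1, 1/2, 1/2, 6]
R3 ← R3 + R1: [0, -10, -2, 1, 3, 4]
R4 ← R4 − (1/2)·R1: [0, 7, 1, -1/2, -5/2, -13]
R5 ← R5 + (1/2)·R1: [0, 1, -1, 1/2, -3/2, -4]
R3 ← R3 − (10/3)·R2: [0, 0, 4/3, -2/3, 4/3, -16]
R4 ← R4 + (7/3)·R2: [0, 0, -4/3, 2/3, -4/3, 1]
R5 ← R5 + (1/3)·R2: [0, 0, -4/3, 2/3, -4/3, -2]
R6 ← R6 + (2/3)·R2: [0, 0, 10/3, -5/3, 10/3, 9]
R4 ← R4 + R3: [0, 0, 0, 0, 0, -15]
R5 ← R5 + R3: [0, 0, 0, 0, 0, -18]
R6 ← R6 − (5/2)·R3: [0, 0, 0, 0, 0, 49]
R5 ← R5 − (6/5)·R4: [0, 0, 0, 0, 0, 0]
R6 ← R6 + (49/15)·R4: [0, 0, 0, 0, 0, 0]
The echelon form has 4 nonzero rows; the last pivot sits in the augmented column, so rank(M) = 3 but rank([M|b]) = 4.
Since the ranks differ, the system is inconsistent.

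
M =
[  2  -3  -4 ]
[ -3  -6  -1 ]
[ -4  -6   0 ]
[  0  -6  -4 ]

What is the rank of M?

2

Row reduce to echelon form.
R2 ← R2 + (3/2)·R1: [0, -21/2, -7]
R3 ← R3 + (2)·R1: [0, -12, -8]
R3 ← R3 − (8/7)·R2: [0, 0, 0]
R4 ← R4 − (4/7)·R2: [0, 0, 0]
Echelon form has 2 nonzero rows, so rank(M) = 2.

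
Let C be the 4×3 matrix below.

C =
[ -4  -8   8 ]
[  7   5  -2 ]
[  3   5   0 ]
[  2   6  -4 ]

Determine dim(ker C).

0

Row reduce to echelon form.
R2 ← R2 + (7/4)·R1: [0, -9, 12]
R3 ← R3 + (3/4)·R1: [0, -1, 6]
R4 ← R4 + (1/2)·R1: [0, 2, 0]
R3 ← R3 − (1/9)·R2: [0, 0, 14/3]
R4 ← R4 + (2/9)·R2: [0, 0, 8/3]
R4 ← R4 − (4/7)·R3: [0, 0, 0]
3 nonzero rows, so rank(C) = 3.
C has 3 columns; by rank–nullity, nullity = 3 − 3 = 0.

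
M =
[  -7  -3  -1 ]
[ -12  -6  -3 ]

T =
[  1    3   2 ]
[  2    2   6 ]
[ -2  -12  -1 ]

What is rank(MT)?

2

First compute MT:
[[-11, -15, -31],
 [-18, -12, -57]]
Now row reduce the product.
R2 ← R2 − (18/11)·R1: [0, 138/11, -69/11]
2 nonzero rows, so rank(MT) = 2.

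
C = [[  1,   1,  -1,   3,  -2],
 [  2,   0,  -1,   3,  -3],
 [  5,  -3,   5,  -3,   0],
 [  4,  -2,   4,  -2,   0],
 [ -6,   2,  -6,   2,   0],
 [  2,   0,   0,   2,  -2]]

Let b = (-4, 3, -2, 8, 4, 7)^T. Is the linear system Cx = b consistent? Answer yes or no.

Row reduce the augmented matrix [C | b].
R2 ← R2 − (2)·R1: [0, -2, 1, -3, 1, 11]
R3 ← R3 − (5)·R1: [0, -8, 10, -18, 10, 18]
R4 ← R4 − (4)·R1: [0, -6, 8, -14, 8, 24]
R5 ← R5 + (6)·R1: [0, 8, -12, 20, -12, -20]
R6 ← R6 − (2)·R1: [0, -2, 2, -4, 2, 15]
R3 ← R3 − (4)·R2: [0, 0, 6, -6, 6, -26]
R4 ← R4 − (3)·R2: [0, 0, 5, -5, 5, -9]
R5 ← R5 + (4)·R2: [0, 0, -8, 8, -8, 24]
R6 ← R6 − R2: [0, 0, 1, -1, 1, 4]
R4 ← R4 − (5/6)·R3: [0, 0, 0, 0, 0, 38/3]
R5 ← R5 + (4/3)·R3: [0, 0, 0, 0, 0, -32/3]
R6 ← R6 − (1/6)·R3: [0, 0, 0, 0, 0, 25/3]
R5 ← R5 + (16/19)·R4: [0, 0, 0, 0, 0, 0]
R6 ← R6 − (25/38)·R4: [0, 0, 0, 0, 0, 0]
The echelon form has 4 nonzero rows; the last pivot sits in the augmented column, so rank(C) = 3 but rank([C|b]) = 4.
Since the ranks differ, the system is inconsistent.

no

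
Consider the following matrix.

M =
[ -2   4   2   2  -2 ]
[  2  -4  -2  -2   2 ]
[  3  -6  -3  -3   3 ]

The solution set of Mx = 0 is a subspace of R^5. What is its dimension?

Row reduce to echelon form.
R2 ← R2 + R1: [0, 0, 0, 0, 0]
R3 ← R3 + (3/2)·R1: [0, 0, 0, 0, 0]
1 nonzero row, so rank(M) = 1.
M has 5 columns; by rank–nullity, nullity = 5 − 1 = 4.

4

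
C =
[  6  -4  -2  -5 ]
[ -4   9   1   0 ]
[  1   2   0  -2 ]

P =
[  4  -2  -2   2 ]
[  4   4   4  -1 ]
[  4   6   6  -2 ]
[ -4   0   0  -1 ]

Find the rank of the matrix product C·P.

First compute CP:
[[ 20, -40, -40,  25],
 [ 24,  50,  50, -19],
 [ 20,   6,   6,   2]]
Now row reduce the product.
R2 ← R2 − (6/5)·R1: [0, 98, 98, -49]
R3 ← R3 − R1: [0, 46, 46, -23]
R3 ← R3 − (23/49)·R2: [0, 0, 0, 0]
2 nonzero rows, so rank(CP) = 2.

2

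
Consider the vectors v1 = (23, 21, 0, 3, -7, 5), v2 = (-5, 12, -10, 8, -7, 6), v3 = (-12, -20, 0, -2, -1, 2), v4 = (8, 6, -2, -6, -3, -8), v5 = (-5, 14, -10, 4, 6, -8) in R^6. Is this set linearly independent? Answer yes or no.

Form the matrix with these vectors as rows and row reduce.
R2 ← R2 + (5/23)·R1: [0, 381/23, -10, 199/23, -196/23, 163/23]
R3 ← R3 + (12/23)·R1: [0, -208/23, 0, -10/23, -107/23, 106/23]
R4 ← R4 − (8/23)·R1: [0, -30/23, -2, -162/23, -13/23, -224/23]
R5 ← R5 + (5/23)·R1: [0, 427/23, -10, 107/23, 103/23, -159/23]
R3 ← R3 + (208/381)·R2: [0, 0, -2080/381, 1634/381, -3545/381, 3230/381]
R4 ← R4 + (10/127)·R2: [0, 0, -354/127, -808/127, -157/127, -1166/127]
R5 ← R5 − (427/381)·R2: [0, 0, 460/381, -1922/381, 5345/381, -5660/381]
R4 ← R4 − (531/1040)·R3: [0, 0, 0, -4447/520, 731/208, -1405/104]
R5 ← R5 + (23/104)·R3: [0, 0, 0, -213/52, 1245/104, -675/52]
R5 ← R5 − (2130/4447)·R4: [0, 0, 0, 0, 45750/4447, -28950/4447]
5 nonzero rows, so the 5 vectors span a space of dimension 5.
Since 5 = 5, the vectors are linearly independent.

yes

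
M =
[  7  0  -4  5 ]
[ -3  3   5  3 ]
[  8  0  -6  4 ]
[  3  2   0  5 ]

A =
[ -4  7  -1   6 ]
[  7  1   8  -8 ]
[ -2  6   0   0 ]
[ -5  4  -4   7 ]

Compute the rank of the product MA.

3

First compute MA:
[[-45,  45, -27,  77],
 [  8,  24,  15, -21],
 [-40,  36, -24,  76],
 [-23,  43,  -7,  37]]
Now row reduce the product.
R2 ← R2 + (8/45)·R1: [0, 32, 51/5, -329/45]
R3 ← R3 − (8/9)·R1: [0, -4, 0, 68/9]
R4 ← R4 − (23/45)·R1: [0, 20, 34/5, -106/45]
R3 ← R3 + (1/8)·R2: [0, 0, 51/40, 797/120]
R4 ← R4 − (5/8)·R2: [0, 0, 17/40, 797/360]
R4 ← R4 − (1/3)·R3: [0, 0, 0, 0]
3 nonzero rows, so rank(MA) = 3.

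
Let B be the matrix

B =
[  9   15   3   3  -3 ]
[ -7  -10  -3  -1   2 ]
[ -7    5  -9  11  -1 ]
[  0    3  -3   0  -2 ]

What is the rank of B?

Row reduce to echelon form.
R2 ← R2 + (7/9)·R1: [0, 5/3, -2/3, 4/3, -1/3]
R3 ← R3 + (7/9)·R1: [0, 50/3, -20/3, 40/3, -10/3]
R3 ← R3 − (10)·R2: [0, 0, 0, 0, 0]
R4 ← R4 − (9/5)·R2: [0, 0, -9/5, -12/5, -7/5]
Swap R3 ↔ R4
Echelon form has 3 nonzero rows, so rank(B) = 3.

3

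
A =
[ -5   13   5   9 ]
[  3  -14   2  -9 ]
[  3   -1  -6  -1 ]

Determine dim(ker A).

1

Row reduce to echelon form.
R2 ← R2 + (3/5)·R1: [0, -31/5, 5, -18/5]
R3 ← R3 + (3/5)·R1: [0, 34/5, -3, 22/5]
R3 ← R3 + (34/31)·R2: [0, 0, 77/31, 14/31]
3 nonzero rows, so rank(A) = 3.
A has 4 columns; by rank–nullity, nullity = 4 − 3 = 1.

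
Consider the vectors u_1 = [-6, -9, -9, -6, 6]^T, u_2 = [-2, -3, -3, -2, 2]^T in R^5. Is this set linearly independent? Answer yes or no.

no

Form the matrix with these vectors as rows and row reduce.
R2 ← R2 − (1/3)·R1: [0, 0, 0, 0, 0]
1 nonzero row, so the 2 vectors span a space of dimension 1.
Since 1 < 2, the vectors are linearly dependent.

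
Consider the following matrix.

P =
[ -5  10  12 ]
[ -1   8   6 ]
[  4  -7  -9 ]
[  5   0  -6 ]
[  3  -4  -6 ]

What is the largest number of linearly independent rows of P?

2

Row reduce to echelon form.
R2 ← R2 − (1/5)·R1: [0, 6, 18/5]
R3 ← R3 + (4/5)·R1: [0, 1, 3/5]
R4 ← R4 + R1: [0, 10, 6]
R5 ← R5 + (3/5)·R1: [0, 2, 6/5]
R3 ← R3 − (1/6)·R2: [0, 0, 0]
R4 ← R4 − (5/3)·R2: [0, 0, 0]
R5 ← R5 − (1/3)·R2: [0, 0, 0]
Echelon form has 2 nonzero rows, so rank(P) = 2.
The rank gives the maximum number of linearly independent rows: 2.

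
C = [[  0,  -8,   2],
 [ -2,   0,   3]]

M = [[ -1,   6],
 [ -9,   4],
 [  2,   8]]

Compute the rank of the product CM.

First compute CM:
[[ 76, -16],
 [  8,  12]]
Now row reduce the product.
R2 ← R2 − (2/19)·R1: [0, 260/19]
2 nonzero rows, so rank(CM) = 2.

2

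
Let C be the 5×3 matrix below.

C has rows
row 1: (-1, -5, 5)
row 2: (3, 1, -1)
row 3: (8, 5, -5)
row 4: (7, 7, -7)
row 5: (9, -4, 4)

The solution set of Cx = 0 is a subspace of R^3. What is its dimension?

Row reduce to echelon form.
R2 ← R2 + (3)·R1: [0, -14, 14]
R3 ← R3 + (8)·R1: [0, -35, 35]
R4 ← R4 + (7)·R1: [0, -28, 28]
R5 ← R5 + (9)·R1: [0, -49, 49]
R3 ← R3 − (5/2)·R2: [0, 0, 0]
R4 ← R4 − (2)·R2: [0, 0, 0]
R5 ← R5 − (7/2)·R2: [0, 0, 0]
2 nonzero rows, so rank(C) = 2.
C has 3 columns; by rank–nullity, nullity = 3 − 2 = 1.

1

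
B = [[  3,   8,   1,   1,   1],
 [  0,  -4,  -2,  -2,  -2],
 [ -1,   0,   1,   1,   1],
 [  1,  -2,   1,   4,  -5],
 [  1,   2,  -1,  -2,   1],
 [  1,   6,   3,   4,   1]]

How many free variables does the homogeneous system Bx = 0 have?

Row reduce to echelon form.
R3 ← R3 + (1/3)·R1: [0, 8/3, 4/3, 4/3, 4/3]
R4 ← R4 − (1/3)·R1: [0, -14/3, 2/3, 11/3, -16/3]
R5 ← R5 − (1/3)·R1: [0, -2/3, -4/3, -7/3, 2/3]
R6 ← R6 − (1/3)·R1: [0, 10/3, 8/3, 11/3, 2/3]
R3 ← R3 + (2/3)·R2: [0, 0, 0, 0, 0]
R4 ← R4 − (7/6)·R2: [0, 0, 3, 6, -3]
R5 ← R5 − (1/6)·R2: [0, 0, -1, -2, 1]
R6 ← R6 + (5/6)·R2: [0, 0, 1, 2, -1]
Swap R3 ↔ R4
R5 ← R5 + (1/3)·R3: [0, 0, 0, 0, 0]
R6 ← R6 − (1/3)·R3: [0, 0, 0, 0, 0]
3 nonzero rows, so rank(B) = 3.
B has 5 columns; by rank–nullity, nullity = 5 − 3 = 2.

2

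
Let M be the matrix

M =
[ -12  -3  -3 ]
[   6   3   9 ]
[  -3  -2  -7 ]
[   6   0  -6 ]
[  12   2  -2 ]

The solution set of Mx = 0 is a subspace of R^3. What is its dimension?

1

Row reduce to echelon form.
R2 ← R2 + (1/2)·R1: [0, 3/2, 15/2]
R3 ← R3 − (1/4)·R1: [0, -5/4, -25/4]
R4 ← R4 + (1/2)·R1: [0, -3/2, -15/2]
R5 ← R5 + R1: [0, -1, -5]
R3 ← R3 + (5/6)·R2: [0, 0, 0]
R4 ← R4 + R2: [0, 0, 0]
R5 ← R5 + (2/3)·R2: [0, 0, 0]
2 nonzero rows, so rank(M) = 2.
M has 3 columns; by rank–nullity, nullity = 3 − 2 = 1.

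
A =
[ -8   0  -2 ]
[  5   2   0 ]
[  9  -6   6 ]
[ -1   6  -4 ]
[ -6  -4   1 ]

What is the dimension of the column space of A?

Row reduce to echelon form.
R2 ← R2 + (5/8)·R1: [0, 2, -5/4]
R3 ← R3 + (9/8)·R1: [0, -6, 15/4]
R4 ← R4 − (1/8)·R1: [0, 6, -15/4]
R5 ← R5 − (3/4)·R1: [0, -4, 5/2]
R3 ← R3 + (3)·R2: [0, 0, 0]
R4 ← R4 − (3)·R2: [0, 0, 0]
R5 ← R5 + (2)·R2: [0, 0, 0]
Echelon form has 2 nonzero rows, so rank(A) = 2.
The column space has dimension equal to the rank: 2.

2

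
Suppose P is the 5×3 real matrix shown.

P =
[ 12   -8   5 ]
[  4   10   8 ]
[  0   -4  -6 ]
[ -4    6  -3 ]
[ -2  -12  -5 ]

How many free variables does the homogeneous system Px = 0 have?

0

Row reduce to echelon form.
R2 ← R2 − (1/3)·R1: [0, 38/3, 19/3]
R4 ← R4 + (1/3)·R1: [0, 10/3, -4/3]
R5 ← R5 + (1/6)·R1: [0, -40/3, -25/6]
R3 ← R3 + (6/19)·R2: [0, 0, -4]
R4 ← R4 − (5/19)·R2: [0, 0, -3]
R5 ← R5 + (20/19)·R2: [0, 0, 5/2]
R4 ← R4 − (3/4)·R3: [0, 0, 0]
R5 ← R5 + (5/8)·R3: [0, 0, 0]
3 nonzero rows, so rank(P) = 3.
P has 3 columns; by rank–nullity, nullity = 3 − 3 = 0.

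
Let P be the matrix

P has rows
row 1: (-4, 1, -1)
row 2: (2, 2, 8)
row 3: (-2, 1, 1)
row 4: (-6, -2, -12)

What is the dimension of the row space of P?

Row reduce to echelon form.
R2 ← R2 + (1/2)·R1: [0, 5/2, 15/2]
R3 ← R3 − (1/2)·R1: [0, 1/2, 3/2]
R4 ← R4 − (3/2)·R1: [0, -7/2, -21/2]
R3 ← R3 − (1/5)·R2: [0, 0, 0]
R4 ← R4 + (7/5)·R2: [0, 0, 0]
Echelon form has 2 nonzero rows, so rank(P) = 2.
The row space has dimension equal to the rank: 2.

2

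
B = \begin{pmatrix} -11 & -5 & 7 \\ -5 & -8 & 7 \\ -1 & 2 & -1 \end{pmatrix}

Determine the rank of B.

Row reduce to echelon form.
R2 ← R2 − (5/11)·R1: [0, -63/11, 42/11]
R3 ← R3 − (1/11)·R1: [0, 27/11, -18/11]
R3 ← R3 + (3/7)·R2: [0, 0, 0]
Echelon form has 2 nonzero rows, so rank(B) = 2.

2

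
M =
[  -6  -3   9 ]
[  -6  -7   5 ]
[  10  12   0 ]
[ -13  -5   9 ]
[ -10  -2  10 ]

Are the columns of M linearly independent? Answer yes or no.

yes

Row reduce M to echelon form.
R2 ← R2 − R1: [0, -4, -4]
R3 ← R3 + (5/3)·R1: [0, 7, 15]
R4 ← R4 − (13/6)·R1: [0, 3/2, -21/2]
R5 ← R5 − (5/3)·R1: [0, 3, -5]
R3 ← R3 + (7/4)·R2: [0, 0, 8]
R4 ← R4 + (3/8)·R2: [0, 0, -12]
R5 ← R5 + (3/4)·R2: [0, 0, -8]
R4 ← R4 + (3/2)·R3: [0, 0, 0]
R5 ← R5 + R3: [0, 0, 0]
3 pivots among 3 columns.
Every column is a pivot column, so the columns are linearly independent.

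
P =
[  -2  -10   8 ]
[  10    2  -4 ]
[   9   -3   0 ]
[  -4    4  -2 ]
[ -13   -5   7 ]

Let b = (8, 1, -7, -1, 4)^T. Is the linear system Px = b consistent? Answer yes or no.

no

Row reduce the augmented matrix [P | b].
R2 ← R2 + (5)·R1: [0, -48, 36, 41]
R3 ← R3 + (9/2)·R1: [0, -48, 36, 29]
R4 ← R4 − (2)·R1: [0, 24, -18, -17]
R5 ← R5 − (13/2)·R1: [0, 60, -45, -48]
R3 ← R3 − R2: [0, 0, 0, -12]
R4 ← R4 + (1/2)·R2: [0, 0, 0, 7/2]
R5 ← R5 + (5/4)·R2: [0, 0, 0, 13/4]
R4 ← R4 + (7/24)·R3: [0, 0, 0, 0]
R5 ← R5 + (13/48)·R3: [0, 0, 0, 0]
The echelon form has 3 nonzero rows; the last pivot sits in the augmented column, so rank(P) = 2 but rank([P|b]) = 3.
Since the ranks differ, the system is inconsistent.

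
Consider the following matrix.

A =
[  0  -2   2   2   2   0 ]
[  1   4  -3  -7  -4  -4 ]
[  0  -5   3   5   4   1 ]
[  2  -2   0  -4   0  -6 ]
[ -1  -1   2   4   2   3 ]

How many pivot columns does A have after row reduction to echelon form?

3

Row reduce to echelon form.
Swap R1 ↔ R2
R4 ← R4 − (2)·R1: [0, -10, 6, 10, 8, 2]
R5 ← R5 + R1: [0, 3, -1, -3, -2, -1]
R3 ← R3 − (5/2)·R2: [0, 0, -2, 0, -1, 1]
R4 ← R4 − (5)·R2: [0, 0, -4, 0, -2, 2]
R5 ← R5 + (3/2)·R2: [0, 0, 2, 0, 1, -1]
R4 ← R4 − (2)·R3: [0, 0, 0, 0, 0, 0]
R5 ← R5 + R3: [0, 0, 0, 0, 0, 0]
Echelon form has 3 nonzero rows, so rank(A) = 3.
Each nonzero row contributes one pivot column: 3 pivot columns.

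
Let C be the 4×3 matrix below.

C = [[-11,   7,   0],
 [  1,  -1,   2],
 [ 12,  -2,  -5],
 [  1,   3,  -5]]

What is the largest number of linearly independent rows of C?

3

Row reduce to echelon form.
R2 ← R2 + (1/11)·R1: [0, -4/11, 2]
R3 ← R3 + (12/11)·R1: [0, 62/11, -5]
R4 ← R4 + (1/11)·R1: [0, 40/11, -5]
R3 ← R3 + (31/2)·R2: [0, 0, 26]
R4 ← R4 + (10)·R2: [0, 0, 15]
R4 ← R4 − (15/26)·R3: [0, 0, 0]
Echelon form has 3 nonzero rows, so rank(C) = 3.
The rank gives the maximum number of linearly independent rows: 3.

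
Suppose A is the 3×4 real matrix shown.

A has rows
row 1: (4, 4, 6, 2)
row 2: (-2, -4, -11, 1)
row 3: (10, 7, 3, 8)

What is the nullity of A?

2

Row reduce to echelon form.
R2 ← R2 + (1/2)·R1: [0, -2, -8, 2]
R3 ← R3 − (5/2)·R1: [0, -3, -12, 3]
R3 ← R3 − (3/2)·R2: [0, 0, 0, 0]
2 nonzero rows, so rank(A) = 2.
A has 4 columns; by rank–nullity, nullity = 4 − 2 = 2.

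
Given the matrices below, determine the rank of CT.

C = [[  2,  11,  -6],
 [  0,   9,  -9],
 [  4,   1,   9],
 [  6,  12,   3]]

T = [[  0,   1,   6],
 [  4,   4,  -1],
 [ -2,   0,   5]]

2

First compute CT:
[[ 56,  46, -29],
 [ 54,  36, -54],
 [-14,   8,  68],
 [ 42,  54,  39]]
Now row reduce the product.
R2 ← R2 − (27/28)·R1: [0, -117/14, -729/28]
R3 ← R3 + (1/4)·R1: [0, 39/2, 243/4]
R4 ← R4 − (3/4)·R1: [0, 39/2, 243/4]
R3 ← R3 + (7/3)·R2: [0, 0, 0]
R4 ← R4 + (7/3)·R2: [0, 0, 0]
2 nonzero rows, so rank(CT) = 2.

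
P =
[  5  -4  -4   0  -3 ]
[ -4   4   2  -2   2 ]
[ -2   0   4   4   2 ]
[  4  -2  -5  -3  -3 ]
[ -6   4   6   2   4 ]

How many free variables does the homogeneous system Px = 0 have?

3

Row reduce to echelon form.
R2 ← R2 + (4/5)·R1: [0, 4/5, -6/5, -2, -2/5]
R3 ← R3 + (2/5)·R1: [0, -8/5, 12/5, 4, 4/5]
R4 ← R4 − (4/5)·R1: [0, 6/5, -9/5, -3, -3/5]
R5 ← R5 + (6/5)·R1: [0, -4/5, 6/5, 2, 2/5]
R3 ← R3 + (2)·R2: [0, 0, 0, 0, 0]
R4 ← R4 − (3/2)·R2: [0, 0, 0, 0, 0]
R5 ← R5 + R2: [0, 0, 0, 0, 0]
2 nonzero rows, so rank(P) = 2.
P has 5 columns; by rank–nullity, nullity = 5 − 2 = 3.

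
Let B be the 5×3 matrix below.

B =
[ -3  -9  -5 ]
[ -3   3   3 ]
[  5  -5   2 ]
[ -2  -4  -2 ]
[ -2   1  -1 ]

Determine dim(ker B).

0

Row reduce to echelon form.
R2 ← R2 − R1: [0, 12, 8]
R3 ← R3 + (5/3)·R1: [0, -20, -19/3]
R4 ← R4 − (2/3)·R1: [0, 2, 4/3]
R5 ← R5 − (2/3)·R1: [0, 7, 7/3]
R3 ← R3 + (5/3)·R2: [0, 0, 7]
R4 ← R4 − (1/6)·R2: [0, 0, 0]
R5 ← R5 − (7/12)·R2: [0, 0, -7/3]
R5 ← R5 + (1/3)·R3: [0, 0, 0]
3 nonzero rows, so rank(B) = 3.
B has 3 columns; by rank–nullity, nullity = 3 − 3 = 0.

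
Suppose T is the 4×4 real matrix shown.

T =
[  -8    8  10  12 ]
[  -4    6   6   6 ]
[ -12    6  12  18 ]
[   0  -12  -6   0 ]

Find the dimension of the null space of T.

Row reduce to echelon form.
R2 ← R2 − (1/2)·R1: [0, 2, 1, 0]
R3 ← R3 − (3/2)·R1: [0, -6, -3, 0]
R3 ← R3 + (3)·R2: [0, 0, 0, 0]
R4 ← R4 + (6)·R2: [0, 0, 0, 0]
2 nonzero rows, so rank(T) = 2.
T has 4 columns; by rank–nullity, nullity = 4 − 2 = 2.

2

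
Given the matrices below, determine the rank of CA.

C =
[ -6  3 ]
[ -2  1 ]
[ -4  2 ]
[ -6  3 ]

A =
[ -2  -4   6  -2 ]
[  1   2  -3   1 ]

First compute CA:
[[ 15,  30, -45,  15],
 [  5,  10, -15,   5],
 [ 10,  20, -30,  10],
 [ 15,  30, -45,  15]]
Now row reduce the product.
R2 ← R2 − (1/3)·R1: [0, 0, 0, 0]
R3 ← R3 − (2/3)·R1: [0, 0, 0, 0]
R4 ← R4 − R1: [0, 0, 0, 0]
1 nonzero row, so rank(CA) = 1.

1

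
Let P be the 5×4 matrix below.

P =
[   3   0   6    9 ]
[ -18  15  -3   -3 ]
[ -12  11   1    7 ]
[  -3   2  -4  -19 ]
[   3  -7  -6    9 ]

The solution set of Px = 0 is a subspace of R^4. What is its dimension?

Row reduce to echelon form.
R2 ← R2 + (6)·R1: [0, 15, 33, 51]
R3 ← R3 + (4)·R1: [0, 11, 25, 43]
R4 ← R4 + R1: [0, 2, 2, -10]
R5 ← R5 − R1: [0, -7, -12, 0]
R3 ← R3 − (11/15)·R2: [0, 0, 4/5, 28/5]
R4 ← R4 − (2/15)·R2: [0, 0, -12/5, -84/5]
R5 ← R5 + (7/15)·R2: [0, 0, 17/5, 119/5]
R4 ← R4 + (3)·R3: [0, 0, 0, 0]
R5 ← R5 − (17/4)·R3: [0, 0, 0, 0]
3 nonzero rows, so rank(P) = 3.
P has 4 columns; by rank–nullity, nullity = 4 − 3 = 1.

1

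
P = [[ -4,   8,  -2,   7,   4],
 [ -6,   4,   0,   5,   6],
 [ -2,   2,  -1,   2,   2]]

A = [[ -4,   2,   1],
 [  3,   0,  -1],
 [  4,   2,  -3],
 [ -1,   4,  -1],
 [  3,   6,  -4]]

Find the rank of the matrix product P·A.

3

First compute PA:
[[ 37,  40, -29],
 [ 49,  44, -39],
 [ 14,  14, -11]]
Now row reduce the product.
R2 ← R2 − (49/37)·R1: [0, -332/37, -22/37]
R3 ← R3 − (14/37)·R1: [0, -42/37, -1/37]
R3 ← R3 − (21/166)·R2: [0, 0, 4/83]
3 nonzero rows, so rank(PA) = 3.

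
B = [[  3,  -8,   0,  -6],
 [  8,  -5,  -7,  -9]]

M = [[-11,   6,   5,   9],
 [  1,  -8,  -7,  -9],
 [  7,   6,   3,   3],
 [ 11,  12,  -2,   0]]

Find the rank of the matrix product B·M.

First compute BM:
[[-107,  10,  83,  99],
 [-241, -62,  72,  96]]
Now row reduce the product.
R2 ← R2 − (241/107)·R1: [0, -9044/107, -12299/107, -13587/107]
2 nonzero rows, so rank(BM) = 2.

2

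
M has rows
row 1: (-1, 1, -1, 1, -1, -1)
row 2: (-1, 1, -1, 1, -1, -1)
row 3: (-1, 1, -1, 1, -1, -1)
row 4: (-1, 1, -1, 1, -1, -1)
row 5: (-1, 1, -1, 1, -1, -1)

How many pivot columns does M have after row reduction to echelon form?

1

Row reduce to echelon form.
R2 ← R2 − R1: [0, 0, 0, 0, 0, 0]
R3 ← R3 − R1: [0, 0, 0, 0, 0, 0]
R4 ← R4 − R1: [0, 0, 0, 0, 0, 0]
R5 ← R5 − R1: [0, 0, 0, 0, 0, 0]
Echelon form has 1 nonzero row, so rank(M) = 1.
Each nonzero row contributes one pivot column: 1 pivot columns.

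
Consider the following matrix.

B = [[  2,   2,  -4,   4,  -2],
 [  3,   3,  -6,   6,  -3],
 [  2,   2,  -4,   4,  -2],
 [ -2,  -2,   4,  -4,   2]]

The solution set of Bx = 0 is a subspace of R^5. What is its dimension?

4

Row reduce to echelon form.
R2 ← R2 − (3/2)·R1: [0, 0, 0, 0, 0]
R3 ← R3 − R1: [0, 0, 0, 0, 0]
R4 ← R4 + R1: [0, 0, 0, 0, 0]
1 nonzero row, so rank(B) = 1.
B has 5 columns; by rank–nullity, nullity = 5 − 1 = 4.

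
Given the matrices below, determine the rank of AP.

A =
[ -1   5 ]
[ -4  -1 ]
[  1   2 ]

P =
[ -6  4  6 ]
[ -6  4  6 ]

First compute AP:
[[-24,  16,  24],
 [ 30, -20, -30],
 [-18,  12,  18]]
Now row reduce the product.
R2 ← R2 + (5/4)·R1: [0, 0, 0]
R3 ← R3 − (3/4)·R1: [0, 0, 0]
1 nonzero row, so rank(AP) = 1.

1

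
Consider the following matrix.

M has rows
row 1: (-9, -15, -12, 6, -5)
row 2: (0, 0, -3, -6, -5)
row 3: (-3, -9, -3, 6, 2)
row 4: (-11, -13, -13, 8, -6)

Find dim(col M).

Row reduce to echelon form.
R3 ← R3 − (1/3)·R1: [0, -4, 1, 4, 11/3]
R4 ← R4 − (11/9)·R1: [0, 16/3, 5/3, 2/3, 1/9]
Swap R2 ↔ R3
R4 ← R4 + (4/3)·R2: [0, 0, 3, 6, 5]
R4 ← R4 + R3: [0, 0, 0, 0, 0]
Echelon form has 3 nonzero rows, so rank(M) = 3.
The column space has dimension equal to the rank: 3.

3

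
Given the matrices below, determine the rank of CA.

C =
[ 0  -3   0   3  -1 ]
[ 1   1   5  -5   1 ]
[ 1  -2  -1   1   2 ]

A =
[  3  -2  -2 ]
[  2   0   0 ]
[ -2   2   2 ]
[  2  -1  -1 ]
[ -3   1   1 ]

First compute CA:
[[  3,  -4,  -4],
 [-18,  14,  14],
 [ -3,  -3,  -3]]
Now row reduce the product.
R2 ← R2 + (6)·R1: [0, -10, -10]
R3 ← R3 + R1: [0, -7, -7]
R3 ← R3 − (7/10)·R2: [0, 0, 0]
2 nonzero rows, so rank(CA) = 2.

2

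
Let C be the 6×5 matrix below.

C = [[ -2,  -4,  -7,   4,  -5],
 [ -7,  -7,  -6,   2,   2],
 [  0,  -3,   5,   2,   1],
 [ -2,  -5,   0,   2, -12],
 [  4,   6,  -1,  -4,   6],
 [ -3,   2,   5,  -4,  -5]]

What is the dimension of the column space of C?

5

Row reduce to echelon form.
R2 ← R2 − (7/2)·R1: [0, 7, 37/2, -12, 39/2]
R4 ← R4 − R1: [0, -1, 7, -2, -7]
R5 ← R5 + (2)·R1: [0, -2, -15, 4, -4]
R6 ← R6 − (3/2)·R1: [0, 8, 31/2, -10, 5/2]
R3 ← R3 + (3/7)·R2: [0, 0, 181/14, -22/7, 131/14]
R4 ← R4 + (1/7)·R2: [0, 0, 135/14, -26/7, -59/14]
R5 ← R5 + (2/7)·R2: [0, 0, -68/7, 4/7, 11/7]
R6 ← R6 − (8/7)·R2: [0, 0, -79/14, 26/7, -277/14]
R4 ← R4 − (135/181)·R3: [0, 0, 0, -248/181, -2026/181]
R5 ← R5 + (136/181)·R3: [0, 0, 0, -324/181, 1557/181]
R6 ← R6 + (79/181)·R3: [0, 0, 0, 424/181, -2842/181]
R5 ← R5 − (81/62)·R4: [0, 0, 0, 0, 720/31]
R6 ← R6 + (53/31)·R4: [0, 0, 0, 0, -1080/31]
R6 ← R6 + (3/2)·R5: [0, 0, 0, 0, 0]
Echelon form has 5 nonzero rows, so rank(C) = 5.
The column space has dimension equal to the rank: 5.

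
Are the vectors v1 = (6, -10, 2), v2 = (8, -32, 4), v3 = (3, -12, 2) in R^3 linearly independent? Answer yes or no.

yes

Form the matrix with these vectors as rows and row reduce.
R2 ← R2 − (4/3)·R1: [0, -56/3, 4/3]
R3 ← R3 − (1/2)·R1: [0, -7, 1]
R3 ← R3 − (3/8)·R2: [0, 0, 1/2]
3 nonzero rows, so the 3 vectors span a space of dimension 3.
Since 3 = 3, the vectors are linearly independent.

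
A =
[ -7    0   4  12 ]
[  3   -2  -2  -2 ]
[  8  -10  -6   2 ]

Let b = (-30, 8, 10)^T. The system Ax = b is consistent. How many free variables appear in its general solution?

Row reduce the augmented matrix [A | b].
R2 ← R2 + (3/7)·R1: [0, -2, -2/7, 22/7, -34/7]
R3 ← R3 + (8/7)·R1: [0, -10, -10/7, 110/7, -170/7]
R3 ← R3 − (5)·R2: [0, 0, 0, 0, 0]
The echelon form has 2 nonzero rows, and every pivot lies in the first 4 columns, so rank(A) = rank([A|b]) = 2.
The system is consistent.
Free variables = (unknowns) − (rank) = 4 − 2 = 2.

2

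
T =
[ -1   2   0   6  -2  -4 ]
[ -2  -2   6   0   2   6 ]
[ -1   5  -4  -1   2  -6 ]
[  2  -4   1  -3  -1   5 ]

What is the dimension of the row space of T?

4

Row reduce to echelon form.
R2 ← R2 − (2)·R1: [0, -6, 6, -12, 6, 14]
R3 ← R3 − R1: [0, 3, -4, -7, 4, -2]
R4 ← R4 + (2)·R1: [0, 0, 1, 9, -5, -3]
R3 ← R3 + (1/2)·R2: [0, 0, -1, -13, 7, 5]
R4 ← R4 + R3: [0, 0, 0, -4, 2, 2]
Echelon form has 4 nonzero rows, so rank(T) = 4.
The row space has dimension equal to the rank: 4.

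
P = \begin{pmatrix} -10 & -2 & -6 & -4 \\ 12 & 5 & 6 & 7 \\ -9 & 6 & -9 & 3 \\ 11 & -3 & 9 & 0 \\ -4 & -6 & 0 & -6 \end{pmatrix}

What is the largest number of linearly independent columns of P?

2

Row reduce to echelon form.
R2 ← R2 + (6/5)·R1: [0, 13/5, -6/5, 11/5]
R3 ← R3 − (9/10)·R1: [0, 39/5, -18/5, 33/5]
R4 ← R4 + (11/10)·R1: [0, -26/5, 12/5, -22/5]
R5 ← R5 − (2/5)·R1: [0, -26/5, 12/5, -22/5]
R3 ← R3 − (3)·R2: [0, 0, 0, 0]
R4 ← R4 + (2)·R2: [0, 0, 0, 0]
R5 ← R5 + (2)·R2: [0, 0, 0, 0]
Echelon form has 2 nonzero rows, so rank(P) = 2.
The rank gives the maximum number of linearly independent columns: 2.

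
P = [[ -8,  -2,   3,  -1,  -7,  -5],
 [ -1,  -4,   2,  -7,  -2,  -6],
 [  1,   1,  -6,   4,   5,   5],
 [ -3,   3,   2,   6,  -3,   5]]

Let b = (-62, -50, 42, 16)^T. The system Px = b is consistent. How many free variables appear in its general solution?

Row reduce the augmented matrix [P | b].
R2 ← R2 − (1/8)·R1: [0, -15/4, 13/8, -55/8, -9/8, -43/8, -169/4]
R3 ← R3 + (1/8)·R1: [0, 3/4, -45/8, 31/8, 33/8, 35/8, 137/4]
R4 ← R4 − (3/8)·R1: [0, 15/4, 7/8, 51/8, -3/8, 55/8, 157/4]
R3 ← R3 + (1/5)·R2: [0, 0, -53/10, 5/2, 39/10, 33/10, 129/5]
R4 ← R4 + R2: [0, 0, 5/2, -1/2, -3/2, 3/2, -3]
R4 ← R4 + (25/53)·R3: [0, 0, 0, 36/53, 18/53, 162/53, 486/53]
The echelon form has 4 nonzero rows, and every pivot lies in the first 6 columns, so rank(P) = rank([P|b]) = 4.
The system is consistent.
Free variables = (unknowns) − (rank) = 6 − 4 = 2.

2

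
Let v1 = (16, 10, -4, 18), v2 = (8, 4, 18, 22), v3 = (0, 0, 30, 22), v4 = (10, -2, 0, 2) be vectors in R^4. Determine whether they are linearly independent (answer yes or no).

Form the matrix with these vectors as rows and row reduce.
R2 ← R2 − (1/2)·R1: [0, -1, 20, 13]
R4 ← R4 − (5/8)·R1: [0, -33/4, 5/2, -37/4]
R4 ← R4 − (33/4)·R2: [0, 0, -325/2, -233/2]
R4 ← R4 + (65/12)·R3: [0, 0, 0, 8/3]
4 nonzero rows, so the 4 vectors span a space of dimension 4.
Since 4 = 4, the vectors are linearly independent.

yes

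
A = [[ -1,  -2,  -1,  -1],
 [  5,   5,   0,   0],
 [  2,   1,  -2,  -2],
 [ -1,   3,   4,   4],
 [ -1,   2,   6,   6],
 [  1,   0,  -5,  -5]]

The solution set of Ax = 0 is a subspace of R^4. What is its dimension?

1

Row reduce to echelon form.
R2 ← R2 + (5)·R1: [0, -5, -5, -5]
R3 ← R3 + (2)·R1: [0, -3, -4, -4]
R4 ← R4 − R1: [0, 5, 5, 5]
R5 ← R5 − R1: [0, 4, 7, 7]
R6 ← R6 + R1: [0, -2, -6, -6]
R3 ← R3 − (3/5)·R2: [0, 0, -1, -1]
R4 ← R4 + R2: [0, 0, 0, 0]
R5 ← R5 + (4/5)·R2: [0, 0, 3, 3]
R6 ← R6 − (2/5)·R2: [0, 0, -4, -4]
R5 ← R5 + (3)·R3: [0, 0, 0, 0]
R6 ← R6 − (4)·R3: [0, 0, 0, 0]
3 nonzero rows, so rank(A) = 3.
A has 4 columns; by rank–nullity, nullity = 4 − 3 = 1.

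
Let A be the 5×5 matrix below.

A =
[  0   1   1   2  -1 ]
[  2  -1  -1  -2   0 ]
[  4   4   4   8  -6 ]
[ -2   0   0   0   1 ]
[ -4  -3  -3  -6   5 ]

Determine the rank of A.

2

Row reduce to echelon form.
Swap R1 ↔ R2
R3 ← R3 − (2)·R1: [0, 6, 6, 12, -6]
R4 ← R4 + R1: [0, -1, -1, -2, 1]
R5 ← R5 + (2)·R1: [0, -5, -5, -10, 5]
R3 ← R3 − (6)·R2: [0, 0, 0, 0, 0]
R4 ← R4 + R2: [0, 0, 0, 0, 0]
R5 ← R5 + (5)·R2: [0, 0, 0, 0, 0]
Echelon form has 2 nonzero rows, so rank(A) = 2.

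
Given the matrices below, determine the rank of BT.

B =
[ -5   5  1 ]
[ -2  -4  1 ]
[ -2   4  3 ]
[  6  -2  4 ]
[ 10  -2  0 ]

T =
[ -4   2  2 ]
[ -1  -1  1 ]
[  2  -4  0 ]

2

First compute BT:
[[ 17, -19,  -5],
 [ 14,  -4,  -8],
 [ 10, -20,   0],
 [-14,  -2,  10],
 [-38,  22,  18]]
Now row reduce the product.
R2 ← R2 − (14/17)·R1: [0, 198/17, -66/17]
R3 ← R3 − (10/17)·R1: [0, -150/17, 50/17]
R4 ← R4 + (14/17)·R1: [0, -300/17, 100/17]
R5 ← R5 + (38/17)·R1: [0, -348/17, 116/17]
R3 ← R3 + (25/33)·R2: [0, 0, 0]
R4 ← R4 + (50/33)·R2: [0, 0, 0]
R5 ← R5 + (58/33)·R2: [0, 0, 0]
2 nonzero rows, so rank(BT) = 2.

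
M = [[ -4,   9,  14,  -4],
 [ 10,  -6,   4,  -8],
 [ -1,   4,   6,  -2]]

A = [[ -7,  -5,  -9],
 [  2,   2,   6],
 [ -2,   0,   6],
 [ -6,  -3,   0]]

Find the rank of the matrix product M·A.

2

First compute MA:
[[ 42,  50, 174],
 [-42, -38, -102],
 [ 15,  19,  69]]
Now row reduce the product.
R2 ← R2 + R1: [0, 12, 72]
R3 ← R3 − (5/14)·R1: [0, 8/7, 48/7]
R3 ← R3 − (2/21)·R2: [0, 0, 0]
2 nonzero rows, so rank(MA) = 2.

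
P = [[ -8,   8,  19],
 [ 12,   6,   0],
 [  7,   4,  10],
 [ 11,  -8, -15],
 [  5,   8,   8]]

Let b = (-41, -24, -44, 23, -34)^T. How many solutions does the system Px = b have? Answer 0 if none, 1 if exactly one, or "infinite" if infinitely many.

1

Row reduce the augmented matrix [P | b].
R2 ← R2 + (3/2)·R1: [0, 18, 57/2, -171/2]
R3 ← R3 + (7/8)·R1: [0, 11, 213/8, -639/8]
R4 ← R4 + (11/8)·R1: [0, 3, 89/8, -267/8]
R5 ← R5 + (5/8)·R1: [0, 13, 159/8, -477/8]
R3 ← R3 − (11/18)·R2: [0, 0, 221/24, -221/8]
R4 ← R4 − (1/6)·R2: [0, 0, 51/8, -153/8]
R5 ← R5 − (13/18)·R2: [0, 0, -17/24, 17/8]
R4 ← R4 − (9/13)·R3: [0, 0, 0, 0]
R5 ← R5 + (1/13)·R3: [0, 0, 0, 0]
The echelon form has 3 nonzero rows, and every pivot lies in the first 3 columns, so rank(P) = rank([P|b]) = 3.
The system is consistent.
rank = 3 = number of unknowns, so the solution is unique.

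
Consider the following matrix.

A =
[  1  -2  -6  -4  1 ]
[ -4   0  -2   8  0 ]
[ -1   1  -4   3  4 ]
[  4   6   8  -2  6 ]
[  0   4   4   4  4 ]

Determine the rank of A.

Row reduce to echelon form.
R2 ← R2 + (4)·R1: [0, -8, -26, -8, 4]
R3 ← R3 + R1: [0, -1, -10, -1, 5]
R4 ← R4 − (4)·R1: [0, 14, 32, 14, 2]
R3 ← R3 − (1/8)·R2: [0, 0, -27/4, 0, 9/2]
R4 ← R4 + (7/4)·R2: [0, 0, -27/2, 0, 9]
R5 ← R5 + (1/2)·R2: [0, 0, -9, 0, 6]
R4 ← R4 − (2)·R3: [0, 0, 0, 0, 0]
R5 ← R5 − (4/3)·R3: [0, 0, 0, 0, 0]
Echelon form has 3 nonzero rows, so rank(A) = 3.

3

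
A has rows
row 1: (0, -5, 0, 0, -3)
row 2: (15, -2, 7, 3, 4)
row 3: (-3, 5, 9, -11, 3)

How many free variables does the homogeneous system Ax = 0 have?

2

Row reduce to echelon form.
Swap R1 ↔ R2
R3 ← R3 + (1/5)·R1: [0, 23/5, 52/5, -52/5, 19/5]
R3 ← R3 + (23/25)·R2: [0, 0, 52/5, -52/5, 26/25]
3 nonzero rows, so rank(A) = 3.
A has 5 columns; by rank–nullity, nullity = 5 − 3 = 2.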